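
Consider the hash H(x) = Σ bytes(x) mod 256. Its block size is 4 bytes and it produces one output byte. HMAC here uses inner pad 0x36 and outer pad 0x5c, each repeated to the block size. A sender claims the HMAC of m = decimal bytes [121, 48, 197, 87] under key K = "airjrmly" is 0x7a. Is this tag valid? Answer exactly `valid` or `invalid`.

Key "airjrmly" = 61 69 72 6a 72 6d 6c 79 is 8 bytes > B = 4, so hash it first: H(key) = 6a, then zero-pad to 4 bytes: K' = 6a 00 00 00.
K' ⊕ ipad = 5c 36 36 36; K' ⊕ opad = 36 5c 5c 5c.
Inner hash: sum = 92+54+54+54+121+48+197+87 = 707; mod 256 = 195 → c3.
Outer hash (recomputed tag): sum = 54+92+92+92+195 = 525; mod 256 = 13 → 0d.
Recomputed tag = 0d; claimed = 7a → mismatch.

invalid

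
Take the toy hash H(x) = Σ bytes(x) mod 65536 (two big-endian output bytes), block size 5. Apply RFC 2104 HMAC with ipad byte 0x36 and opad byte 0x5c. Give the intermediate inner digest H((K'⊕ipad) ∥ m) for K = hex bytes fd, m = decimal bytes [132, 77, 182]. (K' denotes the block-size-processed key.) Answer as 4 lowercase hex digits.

Key hex bytes fd is 1 byte ≤ B = 5; zero-pad to 5 bytes: K' = fd 00 00 00 00.
K' ⊕ ipad = cb 36 36 36 36.
Inner input = cb 36 36 36 36 ∥ 84 4d b6.
Inner hash: sum = 203+54+54+54+54+132+77+182 = 810 → 03 2a.

032a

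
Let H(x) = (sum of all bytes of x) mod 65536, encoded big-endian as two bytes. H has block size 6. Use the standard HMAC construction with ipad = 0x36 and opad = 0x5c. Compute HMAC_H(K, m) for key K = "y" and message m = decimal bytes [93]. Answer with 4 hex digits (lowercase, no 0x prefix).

02ac

Key "y" = 79 is 1 byte ≤ B = 6; zero-pad to 6 bytes: K' = 79 00 00 00 00 00.
K' ⊕ ipad = 4f 36 36 36 36 36.  K' ⊕ opad = 25 5c 5c 5c 5c 5c.
Inner input = (K'⊕ipad) ∥ m = 4f 36 36 36 36 36 ∥ 5d.
Inner hash: sum = 79+54+54+54+54+54+93 = 442 → 01 ba.
Outer input = (K'⊕opad) ∥ inner = 25 5c 5c 5c 5c 5c ∥ 01 ba.
Outer hash (tag): sum = 37+92+92+92+92+92+1+186 = 684 → 02 ac.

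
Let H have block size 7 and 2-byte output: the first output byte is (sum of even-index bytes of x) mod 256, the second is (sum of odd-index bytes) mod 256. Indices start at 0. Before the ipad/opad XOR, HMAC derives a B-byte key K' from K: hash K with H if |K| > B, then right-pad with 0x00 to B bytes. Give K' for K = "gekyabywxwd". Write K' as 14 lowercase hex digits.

|K| = 11 > B = 7, so first hash the key.
H(K): even-index sum = 648 mod 256 = 136; odd-index sum = 558 mod 256 = 46 → 88 2e.
Zero-pad H(K) = 88 2e to 7 bytes: K' = 88 2e 00 00 00 00 00.

882e0000000000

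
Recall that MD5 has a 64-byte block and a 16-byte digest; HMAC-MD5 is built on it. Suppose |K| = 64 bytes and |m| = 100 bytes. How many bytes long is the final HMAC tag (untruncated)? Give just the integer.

The tag is one MD5 digest: 16 bytes.

16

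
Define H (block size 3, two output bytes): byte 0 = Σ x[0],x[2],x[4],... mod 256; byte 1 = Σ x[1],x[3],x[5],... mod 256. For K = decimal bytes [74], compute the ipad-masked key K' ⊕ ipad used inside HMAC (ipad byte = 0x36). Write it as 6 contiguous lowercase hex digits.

Key decimal bytes [74] = 4a is 1 byte ≤ B = 3; zero-pad to 3 bytes: K' = 4a 00 00.
XOR each byte with 0x36: 4a⊕36=7c, 00⊕36=36, 00⊕36=36.

7c3636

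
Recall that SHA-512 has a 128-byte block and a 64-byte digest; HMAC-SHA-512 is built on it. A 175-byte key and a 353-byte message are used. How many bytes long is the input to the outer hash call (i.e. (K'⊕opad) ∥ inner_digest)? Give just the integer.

Key is 175 > 128 bytes, so it is hashed to 64 bytes then zero-padded to 128: |K'| = 128.
Outer input = (K'⊕opad) ∥ H(inner) → 128 + 64 = 192 bytes.

192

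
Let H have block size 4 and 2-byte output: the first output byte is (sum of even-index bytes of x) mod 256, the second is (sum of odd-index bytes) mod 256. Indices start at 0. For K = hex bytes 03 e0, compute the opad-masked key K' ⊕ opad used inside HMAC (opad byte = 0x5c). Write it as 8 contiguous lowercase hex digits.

Key hex bytes 03 e0 is 2 bytes ≤ B = 4; zero-pad to 4 bytes: K' = 03 e0 00 00.
XOR each byte with 0x5c: 03⊕5c=5f, e0⊕5c=bc, 00⊕5c=5c, 00⊕5c=5c.

5fbc5c5c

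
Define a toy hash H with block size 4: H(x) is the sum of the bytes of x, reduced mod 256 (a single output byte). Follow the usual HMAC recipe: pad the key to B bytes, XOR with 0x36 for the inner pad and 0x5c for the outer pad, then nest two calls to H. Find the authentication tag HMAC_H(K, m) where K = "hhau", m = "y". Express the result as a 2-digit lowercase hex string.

9d

Key "hhau" = 68 68 61 75 is exactly B = 4 bytes: K' = 68 68 61 75.
K' ⊕ ipad = 5e 5e 57 43.  K' ⊕ opad = 34 34 3d 29.
Inner input = (K'⊕ipad) ∥ m = 5e 5e 57 43 ∥ 79.
Inner hash: sum = 94+94+87+67+121 = 463; mod 256 = 207 → cf.
Outer input = (K'⊕opad) ∥ inner = 34 34 3d 29 ∥ cf.
Outer hash (tag): sum = 52+52+61+41+207 = 413; mod 256 = 157 → 9d.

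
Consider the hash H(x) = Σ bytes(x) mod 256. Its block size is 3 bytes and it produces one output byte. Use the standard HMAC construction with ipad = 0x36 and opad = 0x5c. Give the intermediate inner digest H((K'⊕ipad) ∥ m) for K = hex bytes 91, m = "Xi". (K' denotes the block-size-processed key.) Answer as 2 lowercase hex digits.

d4

Key hex bytes 91 is 1 byte ≤ B = 3; zero-pad to 3 bytes: K' = 91 00 00.
K' ⊕ ipad = a7 36 36.
Inner input = a7 36 36 ∥ 58 69.
Inner hash: sum = 167+54+54+88+105 = 468; mod 256 = 212 → d4.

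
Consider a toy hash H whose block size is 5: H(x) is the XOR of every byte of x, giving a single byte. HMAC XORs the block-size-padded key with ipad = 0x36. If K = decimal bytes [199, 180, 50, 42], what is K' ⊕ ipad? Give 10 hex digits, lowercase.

f182041c36

Key decimal bytes [199, 180, 50, 42] = c7 b4 32 2a is 4 bytes ≤ B = 5; zero-pad to 5 bytes: K' = c7 b4 32 2a 00.
XOR each byte with 0x36: c7⊕36=f1, b4⊕36=82, 32⊕36=04, 2a⊕36=1c, 00⊕36=36.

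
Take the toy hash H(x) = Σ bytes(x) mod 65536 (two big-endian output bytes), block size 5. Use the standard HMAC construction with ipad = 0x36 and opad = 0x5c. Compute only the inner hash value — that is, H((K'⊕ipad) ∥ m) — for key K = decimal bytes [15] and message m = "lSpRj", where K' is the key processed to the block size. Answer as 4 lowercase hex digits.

Key decimal bytes [15] = 0f is 1 byte ≤ B = 5; zero-pad to 5 bytes: K' = 0f 00 00 00 00.
K' ⊕ ipad = 39 36 36 36 36.
Inner input = 39 36 36 36 36 ∥ 6c 53 70 52 6a.
Inner hash: sum = 57+54+54+54+54+108+83+112+82+106 = 764 → 02 fc.

02fc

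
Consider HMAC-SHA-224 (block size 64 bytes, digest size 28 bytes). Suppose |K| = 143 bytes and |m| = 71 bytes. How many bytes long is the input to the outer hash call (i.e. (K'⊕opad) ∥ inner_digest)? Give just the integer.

Key is 143 > 64 bytes, so it is hashed to 28 bytes then zero-padded to 64: |K'| = 64.
Outer input = (K'⊕opad) ∥ H(inner) → 64 + 28 = 92 bytes.

92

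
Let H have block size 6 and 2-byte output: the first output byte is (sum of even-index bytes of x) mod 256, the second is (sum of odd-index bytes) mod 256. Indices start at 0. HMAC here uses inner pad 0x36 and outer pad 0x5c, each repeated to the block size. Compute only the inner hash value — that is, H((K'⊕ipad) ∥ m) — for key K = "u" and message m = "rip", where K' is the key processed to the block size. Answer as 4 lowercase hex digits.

Key "u" = 75 is 1 byte ≤ B = 6; zero-pad to 6 bytes: K' = 75 00 00 00 00 00.
K' ⊕ ipad = 43 36 36 36 36 36.
Inner input = 43 36 36 36 36 36 ∥ 72 69 70.
Inner hash: even-index sum = 401 mod 256 = 145; odd-index sum = 267 mod 256 = 11 → 91 0b.

910b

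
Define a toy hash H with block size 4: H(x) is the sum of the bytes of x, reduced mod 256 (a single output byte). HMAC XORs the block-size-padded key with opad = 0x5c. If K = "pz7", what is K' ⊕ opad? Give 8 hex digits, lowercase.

2c266b5c

Key "pz7" = 70 7a 37 is 3 bytes ≤ B = 4; zero-pad to 4 bytes: K' = 70 7a 37 00.
XOR each byte with 0x5c: 70⊕5c=2c, 7a⊕5c=26, 37⊕5c=6b, 00⊕5c=5c.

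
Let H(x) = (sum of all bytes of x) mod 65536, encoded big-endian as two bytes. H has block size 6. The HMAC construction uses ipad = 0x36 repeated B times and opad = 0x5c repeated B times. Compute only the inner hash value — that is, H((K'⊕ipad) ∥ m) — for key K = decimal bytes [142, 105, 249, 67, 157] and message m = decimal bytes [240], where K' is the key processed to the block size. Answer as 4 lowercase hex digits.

Key decimal bytes [142, 105, 249, 67, 157] = 8e 69 f9 43 9d is 5 bytes ≤ B = 6; zero-pad to 6 bytes: K' = 8e 69 f9 43 9d 00.
K' ⊕ ipad = b8 5f cf 75 ab 36.
Inner input = b8 5f cf 75 ab 36 ∥ f0.
Inner hash: sum = 184+95+207+117+171+54+240 = 1068 → 04 2c.

042c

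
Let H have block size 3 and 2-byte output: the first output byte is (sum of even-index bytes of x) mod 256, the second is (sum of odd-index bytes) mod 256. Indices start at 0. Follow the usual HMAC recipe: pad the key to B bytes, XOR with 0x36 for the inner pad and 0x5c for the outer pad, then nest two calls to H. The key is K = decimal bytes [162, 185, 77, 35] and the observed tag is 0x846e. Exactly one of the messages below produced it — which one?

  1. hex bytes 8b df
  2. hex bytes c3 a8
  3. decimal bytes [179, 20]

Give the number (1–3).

Key decimal bytes [162, 185, 77, 35] = a2 b9 4d 23 is 4 bytes > B = 3, so hash it first: H(key) = ef dc, then zero-pad to 3 bytes: K' = ef dc 00.
K' ⊕ ipad = d9 ea 36; K' ⊕ opad = b3 80 5c.
m1: inner = H(d9 ea 36 8b df) = ee 75; tag = H(b3 80 5c ee 75) = 846e ← matches
m2: inner = H(d9 ea 36 c3 a8) = b7 ad; tag = H(b3 80 5c b7 ad) = bc37
m3: inner = H(d9 ea 36 b3 14) = 23 9d; tag = H(b3 80 5c 23 9d) = aca3

1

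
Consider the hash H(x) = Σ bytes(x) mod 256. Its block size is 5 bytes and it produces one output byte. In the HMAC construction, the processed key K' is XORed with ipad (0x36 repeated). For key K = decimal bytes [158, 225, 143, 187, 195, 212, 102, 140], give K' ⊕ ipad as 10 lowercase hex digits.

6436363636

Key decimal bytes [158, 225, 143, 187, 195, 212, 102, 140] = 9e e1 8f bb c3 d4 66 8c is 8 bytes > B = 5, so hash it first: H(key) = 52, then zero-pad to 5 bytes: K' = 52 00 00 00 00.
XOR each byte with 0x36: 52⊕36=64, 00⊕36=36, 00⊕36=36, 00⊕36=36, 00⊕36=36.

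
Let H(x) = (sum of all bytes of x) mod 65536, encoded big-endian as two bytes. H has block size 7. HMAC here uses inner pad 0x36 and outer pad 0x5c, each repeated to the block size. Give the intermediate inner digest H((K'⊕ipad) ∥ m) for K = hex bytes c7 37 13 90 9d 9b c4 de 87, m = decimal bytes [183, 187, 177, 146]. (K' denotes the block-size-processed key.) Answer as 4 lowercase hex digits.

Key hex bytes c7 37 13 90 9d 9b c4 de 87 is 9 bytes > B = 7, so hash it first: H(key) = 05 02, then zero-pad to 7 bytes: K' = 05 02 00 00 00 00 00.
K' ⊕ ipad = 33 34 36 36 36 36 36.
Inner input = 33 34 36 36 36 36 36 ∥ b7 bb b1 92.
Inner hash: sum = 51+52+54+54+54+54+54+183+187+177+146 = 1066 → 04 2a.

042a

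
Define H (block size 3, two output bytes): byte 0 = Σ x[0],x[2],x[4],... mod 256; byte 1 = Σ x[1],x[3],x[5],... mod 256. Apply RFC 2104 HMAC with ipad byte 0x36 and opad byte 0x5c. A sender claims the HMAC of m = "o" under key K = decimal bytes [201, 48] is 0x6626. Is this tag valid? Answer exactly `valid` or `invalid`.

Key decimal bytes [201, 48] = c9 30 is 2 bytes ≤ B = 3; zero-pad to 3 bytes: K' = c9 30 00.
K' ⊕ ipad = ff 06 36; K' ⊕ opad = 95 6c 5c.
Inner hash: even-index sum = 309 mod 256 = 53; odd-index sum = 117 mod 256 = 117 → 35 75.
Outer hash (recomputed tag): even-index sum = 358 mod 256 = 102; odd-index sum = 161 mod 256 = 161 → 66 a1.
Recomputed tag = 66a1; claimed = 6626 → mismatch.

invalid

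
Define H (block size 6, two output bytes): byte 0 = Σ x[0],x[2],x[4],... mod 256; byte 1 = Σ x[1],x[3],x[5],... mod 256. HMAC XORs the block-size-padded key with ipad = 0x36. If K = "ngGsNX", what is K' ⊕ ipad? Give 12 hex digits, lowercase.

Key "ngGsNX" = 6e 67 47 73 4e 58 is exactly B = 6 bytes: K' = 6e 67 47 73 4e 58.
XOR each byte with 0x36: 6e⊕36=58, 67⊕36=51, 47⊕36=71, 73⊕36=45, 4e⊕36=78, 58⊕36=6e.

58517145786e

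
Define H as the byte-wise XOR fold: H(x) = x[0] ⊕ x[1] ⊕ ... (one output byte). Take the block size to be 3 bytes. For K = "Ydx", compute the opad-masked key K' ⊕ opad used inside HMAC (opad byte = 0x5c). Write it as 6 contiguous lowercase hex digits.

Key "Ydx" = 59 64 78 is exactly B = 3 bytes: K' = 59 64 78.
XOR each byte with 0x5c: 59⊕5c=05, 64⊕5c=38, 78⊕5c=24.

053824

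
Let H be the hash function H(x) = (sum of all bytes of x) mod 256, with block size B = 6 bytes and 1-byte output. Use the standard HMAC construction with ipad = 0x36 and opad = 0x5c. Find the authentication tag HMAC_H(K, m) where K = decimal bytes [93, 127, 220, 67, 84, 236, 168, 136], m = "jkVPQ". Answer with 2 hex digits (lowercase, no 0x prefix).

3a

Key decimal bytes [93, 127, 220, 67, 84, 236, 168, 136] = 5d 7f dc 43 54 ec a8 88 is 8 bytes > B = 6, so hash it first: H(key) = 6b, then zero-pad to 6 bytes: K' = 6b 00 00 00 00 00.
K' ⊕ ipad = 5d 36 36 36 36 36.  K' ⊕ opad = 37 5c 5c 5c 5c 5c.
Inner input = (K'⊕ipad) ∥ m = 5d 36 36 36 36 36 ∥ 6a 6b 56 50 51.
Inner hash: sum = 93+54+54+54+54+54+106+107+86+80+81 = 823; mod 256 = 55 → 37.
Outer input = (K'⊕opad) ∥ inner = 37 5c 5c 5c 5c 5c ∥ 37.
Outer hash (tag): sum = 55+92+92+92+92+92+55 = 570; mod 256 = 58 → 3a.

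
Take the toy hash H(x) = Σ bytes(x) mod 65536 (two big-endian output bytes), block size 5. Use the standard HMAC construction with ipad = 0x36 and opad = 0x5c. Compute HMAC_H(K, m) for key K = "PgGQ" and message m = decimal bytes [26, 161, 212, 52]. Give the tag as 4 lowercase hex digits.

Key "PgGQ" = 50 67 47 51 is 4 bytes ≤ B = 5; zero-pad to 5 bytes: K' = 50 67 47 51 00.
K' ⊕ ipad = 66 51 71 67 36.  K' ⊕ opad = 0c 3b 1b 0d 5c.
Inner input = (K'⊕ipad) ∥ m = 66 51 71 67 36 ∥ 1a a1 d4 34.
Inner hash: sum = 102+81+113+103+54+26+161+212+52 = 904 → 03 88.
Outer input = (K'⊕opad) ∥ inner = 0c 3b 1b 0d 5c ∥ 03 88.
Outer hash (tag): sum = 12+59+27+13+92+3+136 = 342 → 01 56.

0156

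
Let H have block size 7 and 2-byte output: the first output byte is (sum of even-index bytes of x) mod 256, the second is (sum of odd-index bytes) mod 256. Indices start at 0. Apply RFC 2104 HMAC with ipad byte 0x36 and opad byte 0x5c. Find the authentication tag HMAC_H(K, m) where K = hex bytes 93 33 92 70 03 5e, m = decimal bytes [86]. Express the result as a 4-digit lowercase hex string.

Key hex bytes 93 33 92 70 03 5e is 6 bytes ≤ B = 7; zero-pad to 7 bytes: K' = 93 33 92 70 03 5e 00.
K' ⊕ ipad = a5 05 a4 46 35 68 36.  K' ⊕ opad = cf 6f ce 2c 5f 02 5c.
Inner input = (K'⊕ipad) ∥ m = a5 05 a4 46 35 68 36 ∥ 56.
Inner hash: even-index sum = 436 mod 256 = 180; odd-index sum = 265 mod 256 = 9 → b4 09.
Outer input = (K'⊕opad) ∥ inner = cf 6f ce 2c 5f 02 5c ∥ b4 09.
Outer hash (tag): even-index sum = 609 mod 256 = 97; odd-index sum = 337 mod 256 = 81 → 61 51.

6151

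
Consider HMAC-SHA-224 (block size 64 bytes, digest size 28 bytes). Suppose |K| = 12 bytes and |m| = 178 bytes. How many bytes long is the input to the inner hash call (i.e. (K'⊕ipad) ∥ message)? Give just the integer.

Key is 12 ≤ 64 bytes, zero-padded: |K'| = 64.
Inner input = (K'⊕ipad) ∥ m → 64 + 178 = 242 bytes.

242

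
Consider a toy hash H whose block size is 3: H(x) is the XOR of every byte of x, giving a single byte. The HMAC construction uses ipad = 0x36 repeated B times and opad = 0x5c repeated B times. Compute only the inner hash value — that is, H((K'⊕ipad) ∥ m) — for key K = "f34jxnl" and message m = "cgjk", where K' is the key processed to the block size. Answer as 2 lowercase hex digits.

42

Key "f34jxnl" = 66 33 34 6a 78 6e 6c is 7 bytes > B = 3, so hash it first: H(key) = 71, then zero-pad to 3 bytes: K' = 71 00 00.
K' ⊕ ipad = 47 36 36.
Inner input = 47 36 36 ∥ 63 67 6a 6b.
Inner hash: XOR 47⊕36⊕36⊕63⊕67⊕6a⊕6b = 42.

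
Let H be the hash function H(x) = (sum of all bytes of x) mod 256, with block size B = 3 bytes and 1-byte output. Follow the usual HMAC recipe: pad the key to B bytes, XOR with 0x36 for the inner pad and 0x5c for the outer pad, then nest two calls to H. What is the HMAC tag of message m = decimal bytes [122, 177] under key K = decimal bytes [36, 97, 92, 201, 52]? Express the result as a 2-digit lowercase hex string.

Key decimal bytes [36, 97, 92, 201, 52] = 24 61 5c c9 34 is 5 bytes > B = 3, so hash it first: H(key) = de, then zero-pad to 3 bytes: K' = de 00 00.
K' ⊕ ipad = e8 36 36.  K' ⊕ opad = 82 5c 5c.
Inner input = (K'⊕ipad) ∥ m = e8 36 36 ∥ 7a b1.
Inner hash: sum = 232+54+54+122+177 = 639; mod 256 = 127 → 7f.
Outer input = (K'⊕opad) ∥ inner = 82 5c 5c ∥ 7f.
Outer hash (tag): sum = 130+92+92+127 = 441; mod 256 = 185 → b9.

b9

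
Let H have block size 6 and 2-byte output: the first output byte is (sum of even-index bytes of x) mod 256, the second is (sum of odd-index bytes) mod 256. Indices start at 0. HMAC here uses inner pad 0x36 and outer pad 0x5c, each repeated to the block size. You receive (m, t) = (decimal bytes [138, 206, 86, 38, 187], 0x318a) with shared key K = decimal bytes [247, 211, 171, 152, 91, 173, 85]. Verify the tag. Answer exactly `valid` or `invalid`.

Key decimal bytes [247, 211, 171, 152, 91, 173, 85] = f7 d3 ab 98 5b ad 55 is 7 bytes > B = 6, so hash it first: H(key) = 52 18, then zero-pad to 6 bytes: K' = 52 18 00 00 00 00.
K' ⊕ ipad = 64 2e 36 36 36 36; K' ⊕ opad = 0e 44 5c 5c 5c 5c.
Inner hash: even-index sum = 619 mod 256 = 107; odd-index sum = 398 mod 256 = 142 → 6b 8e.
Outer hash (recomputed tag): even-index sum = 305 mod 256 = 49; odd-index sum = 394 mod 256 = 138 → 31 8a.
Recomputed tag = 318a; claimed = 318a → match.

valid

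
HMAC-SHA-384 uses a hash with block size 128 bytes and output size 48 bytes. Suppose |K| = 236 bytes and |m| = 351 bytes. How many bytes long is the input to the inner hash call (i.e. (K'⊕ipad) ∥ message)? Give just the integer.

479

Key is 236 > 128 bytes, so it is hashed to 48 bytes then zero-padded to 128: |K'| = 128.
Inner input = (K'⊕ipad) ∥ m → 128 + 351 = 479 bytes.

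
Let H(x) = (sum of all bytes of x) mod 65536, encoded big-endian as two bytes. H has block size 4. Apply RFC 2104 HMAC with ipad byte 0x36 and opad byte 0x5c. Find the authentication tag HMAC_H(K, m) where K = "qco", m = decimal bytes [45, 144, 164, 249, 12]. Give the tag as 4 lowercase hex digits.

Key "qco" = 71 63 6f is 3 bytes ≤ B = 4; zero-pad to 4 bytes: K' = 71 63 6f 00.
K' ⊕ ipad = 47 55 59 36.  K' ⊕ opad = 2d 3f 33 5c.
Inner input = (K'⊕ipad) ∥ m = 47 55 59 36 ∥ 2d 90 a4 f9 0c.
Inner hash: sum = 71+85+89+54+45+144+164+249+12 = 913 → 03 91.
Outer input = (K'⊕opad) ∥ inner = 2d 3f 33 5c ∥ 03 91.
Outer hash (tag): sum = 45+63+51+92+3+145 = 399 → 01 8f.

018f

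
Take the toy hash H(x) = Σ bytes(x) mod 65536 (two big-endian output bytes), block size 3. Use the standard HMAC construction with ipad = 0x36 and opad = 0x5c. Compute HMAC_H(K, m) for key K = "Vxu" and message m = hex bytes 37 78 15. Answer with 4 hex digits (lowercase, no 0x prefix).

Key "Vxu" = 56 78 75 is exactly B = 3 bytes: K' = 56 78 75.
K' ⊕ ipad = 60 4e 43.  K' ⊕ opad = 0a 24 29.
Inner input = (K'⊕ipad) ∥ m = 60 4e 43 ∥ 37 78 15.
Inner hash: sum = 96+78+67+55+120+21 = 437 → 01 b5.
Outer input = (K'⊕opad) ∥ inner = 0a 24 29 ∥ 01 b5.
Outer hash (tag): sum = 10+36+41+1+181 = 269 → 01 0d.

010d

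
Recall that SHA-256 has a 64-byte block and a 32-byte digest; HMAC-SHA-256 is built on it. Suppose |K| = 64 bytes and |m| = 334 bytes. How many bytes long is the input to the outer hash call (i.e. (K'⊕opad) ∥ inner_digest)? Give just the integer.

96

Key is 64 ≤ 64 bytes, zero-padded: |K'| = 64.
Outer input = (K'⊕opad) ∥ H(inner) → 64 + 32 = 96 bytes.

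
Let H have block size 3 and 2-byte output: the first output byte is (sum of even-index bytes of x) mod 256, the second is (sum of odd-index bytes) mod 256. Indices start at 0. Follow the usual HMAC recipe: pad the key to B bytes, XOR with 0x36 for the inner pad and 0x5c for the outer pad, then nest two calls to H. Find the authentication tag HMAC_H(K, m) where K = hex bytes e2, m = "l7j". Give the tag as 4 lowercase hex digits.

Key hex bytes e2 is 1 byte ≤ B = 3; zero-pad to 3 bytes: K' = e2 00 00.
K' ⊕ ipad = d4 36 36.  K' ⊕ opad = be 5c 5c.
Inner input = (K'⊕ipad) ∥ m = d4 36 36 ∥ 6c 37 6a.
Inner hash: even-index sum = 321 mod 256 = 65; odd-index sum = 268 mod 256 = 12 → 41 0c.
Outer input = (K'⊕opad) ∥ inner = be 5c 5c ∥ 41 0c.
Outer hash (tag): even-index sum = 294 mod 256 = 38; odd-index sum = 157 mod 256 = 157 → 26 9d.

269d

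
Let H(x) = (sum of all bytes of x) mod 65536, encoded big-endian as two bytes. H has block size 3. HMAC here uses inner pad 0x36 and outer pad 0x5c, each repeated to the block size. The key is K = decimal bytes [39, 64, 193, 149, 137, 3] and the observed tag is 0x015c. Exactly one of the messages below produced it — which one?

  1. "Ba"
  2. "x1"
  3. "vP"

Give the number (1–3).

1

Key decimal bytes [39, 64, 193, 149, 137, 3] = 27 40 c1 95 89 03 is 6 bytes > B = 3, so hash it first: H(key) = 02 49, then zero-pad to 3 bytes: K' = 02 49 00.
K' ⊕ ipad = 34 7f 36; K' ⊕ opad = 5e 15 5c.
m1: inner = H(34 7f 36 42 61) = 01 8c; tag = H(5e 15 5c 01 8c) = 015c ← matches
m2: inner = H(34 7f 36 78 31) = 01 92; tag = H(5e 15 5c 01 92) = 0162
m3: inner = H(34 7f 36 76 50) = 01 af; tag = H(5e 15 5c 01 af) = 017f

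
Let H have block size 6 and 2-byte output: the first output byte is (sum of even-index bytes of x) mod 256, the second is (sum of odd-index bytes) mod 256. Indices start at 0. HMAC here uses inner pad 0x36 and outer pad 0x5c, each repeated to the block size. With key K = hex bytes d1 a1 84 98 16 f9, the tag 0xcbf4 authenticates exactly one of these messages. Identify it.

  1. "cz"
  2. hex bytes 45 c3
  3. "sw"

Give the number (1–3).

Key hex bytes d1 a1 84 98 16 f9 is exactly B = 6 bytes: K' = d1 a1 84 98 16 f9.
K' ⊕ ipad = e7 97 b2 ae 20 cf; K' ⊕ opad = 8d fd d8 c4 4a a5.
m1: inner = H(e7 97 b2 ae 20 cf 63 7a) = 1c 8e; tag = H(8d fd d8 c4 4a a5 1c 8e) = cbf4 ← matches
m2: inner = H(e7 97 b2 ae 20 cf 45 c3) = fe d7; tag = H(8d fd d8 c4 4a a5 fe d7) = ad3d
m3: inner = H(e7 97 b2 ae 20 cf 73 77) = 2c 8b; tag = H(8d fd d8 c4 4a a5 2c 8b) = dbf1

1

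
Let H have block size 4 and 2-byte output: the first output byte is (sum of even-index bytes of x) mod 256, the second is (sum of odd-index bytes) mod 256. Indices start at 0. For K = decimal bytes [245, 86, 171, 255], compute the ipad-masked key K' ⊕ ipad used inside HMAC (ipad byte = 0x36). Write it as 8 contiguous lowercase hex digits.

c3609dc9

Key decimal bytes [245, 86, 171, 255] = f5 56 ab ff is exactly B = 4 bytes: K' = f5 56 ab ff.
XOR each byte with 0x36: f5⊕36=c3, 56⊕36=60, ab⊕36=9d, ff⊕36=c9.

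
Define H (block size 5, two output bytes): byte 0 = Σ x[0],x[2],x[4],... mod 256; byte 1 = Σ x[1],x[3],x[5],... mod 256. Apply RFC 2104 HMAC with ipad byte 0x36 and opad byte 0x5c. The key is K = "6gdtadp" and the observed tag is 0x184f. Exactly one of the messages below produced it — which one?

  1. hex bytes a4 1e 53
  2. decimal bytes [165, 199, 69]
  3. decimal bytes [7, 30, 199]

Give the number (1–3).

Key "6gdtadp" = 36 67 64 74 61 64 70 is 7 bytes > B = 5, so hash it first: H(key) = 6b 3f, then zero-pad to 5 bytes: K' = 6b 3f 00 00 00.
K' ⊕ ipad = 5d 09 36 36 36; K' ⊕ opad = 37 63 5c 5c 5c.
m1: inner = H(5d 09 36 36 36 a4 1e 53) = e7 36; tag = H(37 63 5c 5c 5c e7 36) = 25a6
m2: inner = H(5d 09 36 36 36 a5 c7 45) = 90 29; tag = H(37 63 5c 5c 5c 90 29) = 184f ← matches
m3: inner = H(5d 09 36 36 36 07 1e c7) = e7 0d; tag = H(37 63 5c 5c 5c e7 0d) = fca6

2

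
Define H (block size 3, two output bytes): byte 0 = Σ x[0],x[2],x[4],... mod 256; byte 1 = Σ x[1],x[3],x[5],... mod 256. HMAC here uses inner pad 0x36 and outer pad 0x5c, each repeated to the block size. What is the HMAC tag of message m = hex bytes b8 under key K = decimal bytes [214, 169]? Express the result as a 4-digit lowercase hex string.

Key decimal bytes [214, 169] = d6 a9 is 2 bytes ≤ B = 3; zero-pad to 3 bytes: K' = d6 a9 00.
K' ⊕ ipad = e0 9f 36.  K' ⊕ opad = 8a f5 5c.
Inner input = (K'⊕ipad) ∥ m = e0 9f 36 ∥ b8.
Inner hash: even-index sum = 278 mod 256 = 22; odd-index sum = 343 mod 256 = 87 → 16 57.
Outer input = (K'⊕opad) ∥ inner = 8a f5 5c ∥ 16 57.
Outer hash (tag): even-index sum = 317 mod 256 = 61; odd-index sum = 267 mod 256 = 11 → 3d 0b.

3d0b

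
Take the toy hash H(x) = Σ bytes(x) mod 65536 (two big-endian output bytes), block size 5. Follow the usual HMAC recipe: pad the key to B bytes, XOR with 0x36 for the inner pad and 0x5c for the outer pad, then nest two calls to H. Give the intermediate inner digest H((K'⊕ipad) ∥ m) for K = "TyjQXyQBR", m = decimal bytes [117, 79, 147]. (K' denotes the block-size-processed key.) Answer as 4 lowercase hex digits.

0236

Key "TyjQXyQBR" = 54 79 6a 51 58 79 51 42 52 is 9 bytes > B = 5, so hash it first: H(key) = 03 3e, then zero-pad to 5 bytes: K' = 03 3e 00 00 00.
K' ⊕ ipad = 35 08 36 36 36.
Inner input = 35 08 36 36 36 ∥ 75 4f 93.
Inner hash: sum = 53+8+54+54+54+117+79+147 = 566 → 02 36.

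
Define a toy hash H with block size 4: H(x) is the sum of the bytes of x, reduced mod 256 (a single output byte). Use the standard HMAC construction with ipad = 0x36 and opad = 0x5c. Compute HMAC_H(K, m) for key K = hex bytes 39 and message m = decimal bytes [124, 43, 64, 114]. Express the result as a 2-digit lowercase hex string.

Key hex bytes 39 is 1 byte ≤ B = 4; zero-pad to 4 bytes: K' = 39 00 00 00.
K' ⊕ ipad = 0f 36 36 36.  K' ⊕ opad = 65 5c 5c 5c.
Inner input = (K'⊕ipad) ∥ m = 0f 36 36 36 ∥ 7c 2b 40 72.
Inner hash: sum = 15+54+54+54+124+43+64+114 = 522; mod 256 = 10 → 0a.
Outer input = (K'⊕opad) ∥ inner = 65 5c 5c 5c ∥ 0a.
Outer hash (tag): sum = 101+92+92+92+10 = 387; mod 256 = 131 → 83.

83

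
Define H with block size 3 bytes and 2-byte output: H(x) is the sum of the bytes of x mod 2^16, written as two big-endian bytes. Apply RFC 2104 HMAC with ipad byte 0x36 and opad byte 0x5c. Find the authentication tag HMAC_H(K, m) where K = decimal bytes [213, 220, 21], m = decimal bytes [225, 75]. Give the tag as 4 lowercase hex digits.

0171

Key decimal bytes [213, 220, 21] = d5 dc 15 is exactly B = 3 bytes: K' = d5 dc 15.
K' ⊕ ipad = e3 ea 23.  K' ⊕ opad = 89 80 49.
Inner input = (K'⊕ipad) ∥ m = e3 ea 23 ∥ e1 4b.
Inner hash: sum = 227+234+35+225+75 = 796 → 03 1c.
Outer input = (K'⊕opad) ∥ inner = 89 80 49 ∥ 03 1c.
Outer hash (tag): sum = 137+128+73+3+28 = 369 → 01 71.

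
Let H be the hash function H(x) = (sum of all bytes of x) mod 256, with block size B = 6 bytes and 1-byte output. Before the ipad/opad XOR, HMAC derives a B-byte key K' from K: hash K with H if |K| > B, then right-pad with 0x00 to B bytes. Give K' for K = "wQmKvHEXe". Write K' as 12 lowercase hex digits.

|K| = 9 > B = 6, so first hash the key.
H(K): sum = 119+81+109+75+118+72+69+88+101 = 832; mod 256 = 64 → 40.
Zero-pad H(K) = 40 to 6 bytes: K' = 40 00 00 00 00 00.

400000000000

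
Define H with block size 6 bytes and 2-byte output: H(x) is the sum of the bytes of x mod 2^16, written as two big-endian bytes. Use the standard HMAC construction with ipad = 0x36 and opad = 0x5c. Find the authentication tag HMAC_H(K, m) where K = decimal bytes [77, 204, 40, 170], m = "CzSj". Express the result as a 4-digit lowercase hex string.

Key decimal bytes [77, 204, 40, 170] = 4d cc 28 aa is 4 bytes ≤ B = 6; zero-pad to 6 bytes: K' = 4d cc 28 aa 00 00.
K' ⊕ ipad = 7b fa 1e 9c 36 36.  K' ⊕ opad = 11 90 74 f6 5c 5c.
Inner input = (K'⊕ipad) ∥ m = 7b fa 1e 9c 36 36 ∥ 43 7a 53 6a.
Inner hash: sum = 123+250+30+156+54+54+67+122+83+106 = 1045 → 04 15.
Outer input = (K'⊕opad) ∥ inner = 11 90 74 f6 5c 5c ∥ 04 15.
Outer hash (tag): sum = 17+144+116+246+92+92+4+21 = 732 → 02 dc.

02dc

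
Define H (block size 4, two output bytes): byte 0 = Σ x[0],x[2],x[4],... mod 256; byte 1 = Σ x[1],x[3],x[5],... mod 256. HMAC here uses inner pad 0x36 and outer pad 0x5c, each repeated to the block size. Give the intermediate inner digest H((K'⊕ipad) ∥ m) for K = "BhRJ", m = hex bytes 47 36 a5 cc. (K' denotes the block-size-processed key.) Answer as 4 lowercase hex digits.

Key "BhRJ" = 42 68 52 4a is exactly B = 4 bytes: K' = 42 68 52 4a.
K' ⊕ ipad = 74 5e 64 7c.
Inner input = 74 5e 64 7c ∥ 47 36 a5 cc.
Inner hash: even-index sum = 452 mod 256 = 196; odd-index sum = 476 mod 256 = 220 → c4 dc.

c4dc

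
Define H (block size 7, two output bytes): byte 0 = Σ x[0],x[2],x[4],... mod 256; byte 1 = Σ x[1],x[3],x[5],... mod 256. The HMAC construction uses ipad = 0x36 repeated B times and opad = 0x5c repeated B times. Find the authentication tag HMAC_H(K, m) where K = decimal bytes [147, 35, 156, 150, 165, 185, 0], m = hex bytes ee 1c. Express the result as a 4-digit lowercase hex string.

1662

Key decimal bytes [147, 35, 156, 150, 165, 185, 0] = 93 23 9c 96 a5 b9 00 is exactly B = 7 bytes: K' = 93 23 9c 96 a5 b9 00.
K' ⊕ ipad = a5 15 aa a0 93 8f 36.  K' ⊕ opad = cf 7f c0 ca f9 e5 5c.
Inner input = (K'⊕ipad) ∥ m = a5 15 aa a0 93 8f 36 ∥ ee 1c.
Inner hash: even-index sum = 564 mod 256 = 52; odd-index sum = 562 mod 256 = 50 → 34 32.
Outer input = (K'⊕opad) ∥ inner = cf 7f c0 ca f9 e5 5c ∥ 34 32.
Outer hash (tag): even-index sum = 790 mod 256 = 22; odd-index sum = 610 mod 256 = 98 → 16 62.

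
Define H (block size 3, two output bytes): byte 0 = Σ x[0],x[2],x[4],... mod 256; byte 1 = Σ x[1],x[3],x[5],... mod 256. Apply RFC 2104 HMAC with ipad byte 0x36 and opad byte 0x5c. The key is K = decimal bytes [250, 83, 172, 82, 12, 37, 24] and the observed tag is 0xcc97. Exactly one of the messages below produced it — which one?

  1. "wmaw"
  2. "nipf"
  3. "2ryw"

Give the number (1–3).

Key decimal bytes [250, 83, 172, 82, 12, 37, 24] = fa 53 ac 52 0c 25 18 is 7 bytes > B = 3, so hash it first: H(key) = ca ca, then zero-pad to 3 bytes: K' = ca ca 00.
K' ⊕ ipad = fc fc 36; K' ⊕ opad = 96 96 5c.
m1: inner = H(fc fc 36 77 6d 61 77) = 16 d4; tag = H(96 96 5c 16 d4) = c6ac
m2: inner = H(fc fc 36 6e 69 70 66) = 01 da; tag = H(96 96 5c 01 da) = cc97 ← matches
m3: inner = H(fc fc 36 32 72 79 77) = 1b a7; tag = H(96 96 5c 1b a7) = 99b1

2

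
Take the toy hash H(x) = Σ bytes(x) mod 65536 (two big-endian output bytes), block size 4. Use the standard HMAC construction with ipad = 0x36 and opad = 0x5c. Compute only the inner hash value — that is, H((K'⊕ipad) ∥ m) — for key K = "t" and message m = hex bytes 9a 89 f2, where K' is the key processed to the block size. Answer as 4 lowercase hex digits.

02f9

Key "t" = 74 is 1 byte ≤ B = 4; zero-pad to 4 bytes: K' = 74 00 00 00.
K' ⊕ ipad = 42 36 36 36.
Inner input = 42 36 36 36 ∥ 9a 89 f2.
Inner hash: sum = 66+54+54+54+154+137+242 = 761 → 02 f9.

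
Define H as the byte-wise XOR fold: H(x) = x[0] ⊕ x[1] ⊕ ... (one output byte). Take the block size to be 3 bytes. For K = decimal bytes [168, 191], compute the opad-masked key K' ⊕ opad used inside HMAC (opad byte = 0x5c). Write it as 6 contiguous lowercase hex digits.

Key decimal bytes [168, 191] = a8 bf is 2 bytes ≤ B = 3; zero-pad to 3 bytes: K' = a8 bf 00.
XOR each byte with 0x5c: a8⊕5c=f4, bf⊕5c=e3, 00⊕5c=5c.

f4e35c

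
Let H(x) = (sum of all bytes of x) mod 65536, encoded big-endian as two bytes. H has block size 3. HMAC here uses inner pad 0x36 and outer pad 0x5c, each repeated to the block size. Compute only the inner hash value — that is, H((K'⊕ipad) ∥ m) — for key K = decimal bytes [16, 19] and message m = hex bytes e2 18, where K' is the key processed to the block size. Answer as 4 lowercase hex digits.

Key decimal bytes [16, 19] = 10 13 is 2 bytes ≤ B = 3; zero-pad to 3 bytes: K' = 10 13 00.
K' ⊕ ipad = 26 25 36.
Inner input = 26 25 36 ∥ e2 18.
Inner hash: sum = 38+37+54+226+24 = 379 → 01 7b.

017b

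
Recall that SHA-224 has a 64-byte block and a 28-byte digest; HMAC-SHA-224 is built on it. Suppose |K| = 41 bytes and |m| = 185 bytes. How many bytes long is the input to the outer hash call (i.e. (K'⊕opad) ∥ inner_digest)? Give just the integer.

92

Key is 41 ≤ 64 bytes, zero-padded: |K'| = 64.
Outer input = (K'⊕opad) ∥ H(inner) → 64 + 28 = 92 bytes.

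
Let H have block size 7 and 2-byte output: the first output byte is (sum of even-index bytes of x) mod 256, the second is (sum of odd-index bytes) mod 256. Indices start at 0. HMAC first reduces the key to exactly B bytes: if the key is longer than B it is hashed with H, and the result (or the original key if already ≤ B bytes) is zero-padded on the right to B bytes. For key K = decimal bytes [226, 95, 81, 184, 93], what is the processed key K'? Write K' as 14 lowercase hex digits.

Key decimal bytes [226, 95, 81, 184, 93] = e2 5f 51 b8 5d is 5 bytes ≤ B = 7; zero-pad to 7 bytes: K' = e2 5f 51 b8 5d 00 00.

e25f51b85d0000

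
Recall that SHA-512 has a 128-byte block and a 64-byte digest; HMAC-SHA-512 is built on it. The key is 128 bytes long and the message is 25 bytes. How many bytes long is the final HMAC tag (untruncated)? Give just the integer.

64

The tag is one SHA-512 digest: 64 bytes.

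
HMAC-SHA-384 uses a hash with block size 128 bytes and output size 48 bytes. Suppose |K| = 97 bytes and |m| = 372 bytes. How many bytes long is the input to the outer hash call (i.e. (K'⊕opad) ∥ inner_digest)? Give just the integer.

Key is 97 ≤ 128 bytes, zero-padded: |K'| = 128.
Outer input = (K'⊕opad) ∥ H(inner) → 128 + 48 = 176 bytes.

176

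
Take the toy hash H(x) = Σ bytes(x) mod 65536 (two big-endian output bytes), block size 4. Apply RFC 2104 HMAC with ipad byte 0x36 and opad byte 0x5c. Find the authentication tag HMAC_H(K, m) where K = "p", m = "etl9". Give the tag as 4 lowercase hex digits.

01a8

Key "p" = 70 is 1 byte ≤ B = 4; zero-pad to 4 bytes: K' = 70 00 00 00.
K' ⊕ ipad = 46 36 36 36.  K' ⊕ opad = 2c 5c 5c 5c.
Inner input = (K'⊕ipad) ∥ m = 46 36 36 36 ∥ 65 74 6c 39.
Inner hash: sum = 70+54+54+54+101+116+108+57 = 614 → 02 66.
Outer input = (K'⊕opad) ∥ inner = 2c 5c 5c 5c ∥ 02 66.
Outer hash (tag): sum = 44+92+92+92+2+102 = 424 → 01 a8.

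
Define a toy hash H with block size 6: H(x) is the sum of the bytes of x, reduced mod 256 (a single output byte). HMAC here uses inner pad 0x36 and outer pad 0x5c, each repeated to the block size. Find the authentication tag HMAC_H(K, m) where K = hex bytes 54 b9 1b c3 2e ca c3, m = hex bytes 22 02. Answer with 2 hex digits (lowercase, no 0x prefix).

Key hex bytes 54 b9 1b c3 2e ca c3 is 7 bytes > B = 6, so hash it first: H(key) = a6, then zero-pad to 6 bytes: K' = a6 00 00 00 00 00.
K' ⊕ ipad = 90 36 36 36 36 36.  K' ⊕ opad = fa 5c 5c 5c 5c 5c.
Inner input = (K'⊕ipad) ∥ m = 90 36 36 36 36 36 ∥ 22 02.
Inner hash: sum = 144+54+54+54+54+54+34+2 = 450; mod 256 = 194 → c2.
Outer input = (K'⊕opad) ∥ inner = fa 5c 5c 5c 5c 5c ∥ c2.
Outer hash (tag): sum = 250+92+92+92+92+92+194 = 904; mod 256 = 136 → 88.

88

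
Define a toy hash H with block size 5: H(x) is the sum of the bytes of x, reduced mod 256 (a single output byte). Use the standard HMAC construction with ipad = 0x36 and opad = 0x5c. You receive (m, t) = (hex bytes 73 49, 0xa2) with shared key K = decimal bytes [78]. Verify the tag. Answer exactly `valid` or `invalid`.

Key decimal bytes [78] = 4e is 1 byte ≤ B = 5; zero-pad to 5 bytes: K' = 4e 00 00 00 00.
K' ⊕ ipad = 78 36 36 36 36; K' ⊕ opad = 12 5c 5c 5c 5c.
Inner hash: sum = 120+54+54+54+54+115+73 = 524; mod 256 = 12 → 0c.
Outer hash (recomputed tag): sum = 18+92+92+92+92+12 = 398; mod 256 = 142 → 8e.
Recomputed tag = 8e; claimed = a2 → mismatch.

invalid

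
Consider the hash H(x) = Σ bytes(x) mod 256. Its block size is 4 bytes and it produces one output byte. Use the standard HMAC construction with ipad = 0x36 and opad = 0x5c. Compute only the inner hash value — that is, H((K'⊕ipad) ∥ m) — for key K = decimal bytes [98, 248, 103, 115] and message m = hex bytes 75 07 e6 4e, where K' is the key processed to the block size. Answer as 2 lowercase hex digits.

Key decimal bytes [98, 248, 103, 115] = 62 f8 67 73 is exactly B = 4 bytes: K' = 62 f8 67 73.
K' ⊕ ipad = 54 ce 51 45.
Inner input = 54 ce 51 45 ∥ 75 07 e6 4e.
Inner hash: sum = 84+206+81+69+117+7+230+78 = 872; mod 256 = 104 → 68.

68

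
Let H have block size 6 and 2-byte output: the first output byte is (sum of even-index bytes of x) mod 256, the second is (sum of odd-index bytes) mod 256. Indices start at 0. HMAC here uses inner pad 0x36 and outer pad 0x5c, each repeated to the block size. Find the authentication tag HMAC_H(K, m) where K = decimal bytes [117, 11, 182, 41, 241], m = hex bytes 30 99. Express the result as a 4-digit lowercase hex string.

Key decimal bytes [117, 11, 182, 41, 241] = 75 0b b6 29 f1 is 5 bytes ≤ B = 6; zero-pad to 6 bytes: K' = 75 0b b6 29 f1 00.
K' ⊕ ipad = 43 3d 80 1f c7 36.  K' ⊕ opad = 29 57 ea 75 ad 5c.
Inner input = (K'⊕ipad) ∥ m = 43 3d 80 1f c7 36 ∥ 30 99.
Inner hash: even-index sum = 442 mod 256 = 186; odd-index sum = 299 mod 256 = 43 → ba 2b.
Outer input = (K'⊕opad) ∥ inner = 29 57 ea 75 ad 5c ∥ ba 2b.
Outer hash (tag): even-index sum = 634 mod 256 = 122; odd-index sum = 339 mod 256 = 83 → 7a 53.

7a53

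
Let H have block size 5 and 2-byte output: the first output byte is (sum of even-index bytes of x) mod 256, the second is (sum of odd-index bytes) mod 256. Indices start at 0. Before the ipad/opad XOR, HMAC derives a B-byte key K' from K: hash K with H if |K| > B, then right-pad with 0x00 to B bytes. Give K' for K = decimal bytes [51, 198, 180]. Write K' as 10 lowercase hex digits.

33c6b40000

Key decimal bytes [51, 198, 180] = 33 c6 b4 is 3 bytes ≤ B = 5; zero-pad to 5 bytes: K' = 33 c6 b4 00 00.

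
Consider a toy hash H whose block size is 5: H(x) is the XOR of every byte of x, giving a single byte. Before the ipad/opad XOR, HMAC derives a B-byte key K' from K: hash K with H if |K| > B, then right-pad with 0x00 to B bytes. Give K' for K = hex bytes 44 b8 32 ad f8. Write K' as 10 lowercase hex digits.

Key hex bytes 44 b8 32 ad f8 is exactly B = 5 bytes: K' = 44 b8 32 ad f8.

44b832adf8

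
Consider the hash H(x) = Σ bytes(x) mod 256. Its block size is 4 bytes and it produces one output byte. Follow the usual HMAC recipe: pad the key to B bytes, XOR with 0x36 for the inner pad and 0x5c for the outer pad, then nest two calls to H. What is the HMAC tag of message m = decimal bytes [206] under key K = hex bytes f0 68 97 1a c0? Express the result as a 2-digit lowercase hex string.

Key hex bytes f0 68 97 1a c0 is 5 bytes > B = 4, so hash it first: H(key) = c9, then zero-pad to 4 bytes: K' = c9 00 00 00.
K' ⊕ ipad = ff 36 36 36.  K' ⊕ opad = 95 5c 5c 5c.
Inner input = (K'⊕ipad) ∥ m = ff 36 36 36 ∥ ce.
Inner hash: sum = 255+54+54+54+206 = 623; mod 256 = 111 → 6f.
Outer input = (K'⊕opad) ∥ inner = 95 5c 5c 5c ∥ 6f.
Outer hash (tag): sum = 149+92+92+92+111 = 536; mod 256 = 24 → 18.

18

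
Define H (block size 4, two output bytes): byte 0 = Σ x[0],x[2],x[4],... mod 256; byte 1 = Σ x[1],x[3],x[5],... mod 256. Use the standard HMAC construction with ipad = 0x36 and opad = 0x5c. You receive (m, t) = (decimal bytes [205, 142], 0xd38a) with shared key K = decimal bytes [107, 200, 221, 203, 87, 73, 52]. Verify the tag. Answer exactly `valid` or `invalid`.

valid

Key decimal bytes [107, 200, 221, 203, 87, 73, 52] = 6b c8 dd cb 57 49 34 is 7 bytes > B = 4, so hash it first: H(key) = d3 dc, then zero-pad to 4 bytes: K' = d3 dc 00 00.
K' ⊕ ipad = e5 ea 36 36; K' ⊕ opad = 8f 80 5c 5c.
Inner hash: even-index sum = 488 mod 256 = 232; odd-index sum = 430 mod 256 = 174 → e8 ae.
Outer hash (recomputed tag): even-index sum = 467 mod 256 = 211; odd-index sum = 394 mod 256 = 138 → d3 8a.
Recomputed tag = d38a; claimed = d38a → match.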